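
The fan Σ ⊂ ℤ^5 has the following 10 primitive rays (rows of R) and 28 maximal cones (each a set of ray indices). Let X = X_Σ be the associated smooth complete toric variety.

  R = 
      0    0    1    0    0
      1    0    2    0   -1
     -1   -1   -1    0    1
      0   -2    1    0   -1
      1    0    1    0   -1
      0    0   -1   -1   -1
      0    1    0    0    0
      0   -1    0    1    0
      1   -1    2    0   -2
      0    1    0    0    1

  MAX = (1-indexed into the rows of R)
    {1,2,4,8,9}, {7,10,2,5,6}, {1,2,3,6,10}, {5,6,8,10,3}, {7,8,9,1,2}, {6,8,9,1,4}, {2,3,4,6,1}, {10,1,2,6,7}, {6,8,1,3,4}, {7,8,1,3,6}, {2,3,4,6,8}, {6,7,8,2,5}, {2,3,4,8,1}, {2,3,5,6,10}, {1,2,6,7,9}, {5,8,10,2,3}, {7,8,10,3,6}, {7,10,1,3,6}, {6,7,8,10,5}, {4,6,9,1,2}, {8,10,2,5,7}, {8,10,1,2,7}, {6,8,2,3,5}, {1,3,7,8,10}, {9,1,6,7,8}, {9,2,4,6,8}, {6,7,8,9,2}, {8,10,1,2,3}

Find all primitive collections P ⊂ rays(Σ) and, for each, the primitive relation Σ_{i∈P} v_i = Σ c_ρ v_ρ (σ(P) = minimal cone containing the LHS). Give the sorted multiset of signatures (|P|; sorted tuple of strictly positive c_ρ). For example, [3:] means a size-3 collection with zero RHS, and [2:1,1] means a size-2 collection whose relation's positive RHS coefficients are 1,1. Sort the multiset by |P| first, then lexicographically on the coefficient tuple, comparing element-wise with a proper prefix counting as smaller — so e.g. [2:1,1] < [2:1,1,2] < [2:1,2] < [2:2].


Minimal non-faces — 12 found among 10 rays, 28 max cones:

  P = {1,5}:  v_{1} + v_{5} = v_{2}  so sig = [2:1]
  P = {3,9}:  v_{3} + v_{9} = v_{4}  so sig = [2:1]
  P = {9,10}:  v_{9} + v_{10} = v_{2}  so sig = [2:1]
  P = {4,10}:  v_{4} + v_{10} = v_{2} + v_{3}  so sig = [2:1,1]
  P = {4,5}:  v_{4} + v_{5} = 2·v_{2} + v_{3} + v_{6} + v_{8}  so sig = [2:1,1,1,2]
  P = {4,7}:  v_{4} + v_{7} = 2·v_{1} + v_{6} + v_{8}  so sig = [2:1,1,2]
  P = {5,9}:  v_{5} + v_{9} = 2·v_{2} + v_{6} + v_{8}  so sig = [2:1,1,2]
  P = {3,5,7}:  v_{3} + v_{5} + v_{7} = 0  so sig = [3:]
  P = {2,3,7}:  v_{2} + v_{3} + v_{7} = v_{1}  so sig = [3:1]
  P = {1,6,8,10}:  v_{1} + v_{6} + v_{8} + v_{10} = 0  so sig = [4:]
  P = {1,2,6,8}:  v_{1} + v_{2} + v_{6} + v_{8} = v_{9}  so sig = [4:1]
  P = {2,6,8,10}:  v_{2} + v_{6} + v_{8} + v_{10} = v_{5}  so sig = [4:1]

Hence PRS(X_Σ) =
[[2:1], [2:1], [2:1], [2:1,1], [2:1,1,1,2], [2:1,1,2], [2:1,1,2], [3:], [3:1], [4:], [4:1], [4:1]]


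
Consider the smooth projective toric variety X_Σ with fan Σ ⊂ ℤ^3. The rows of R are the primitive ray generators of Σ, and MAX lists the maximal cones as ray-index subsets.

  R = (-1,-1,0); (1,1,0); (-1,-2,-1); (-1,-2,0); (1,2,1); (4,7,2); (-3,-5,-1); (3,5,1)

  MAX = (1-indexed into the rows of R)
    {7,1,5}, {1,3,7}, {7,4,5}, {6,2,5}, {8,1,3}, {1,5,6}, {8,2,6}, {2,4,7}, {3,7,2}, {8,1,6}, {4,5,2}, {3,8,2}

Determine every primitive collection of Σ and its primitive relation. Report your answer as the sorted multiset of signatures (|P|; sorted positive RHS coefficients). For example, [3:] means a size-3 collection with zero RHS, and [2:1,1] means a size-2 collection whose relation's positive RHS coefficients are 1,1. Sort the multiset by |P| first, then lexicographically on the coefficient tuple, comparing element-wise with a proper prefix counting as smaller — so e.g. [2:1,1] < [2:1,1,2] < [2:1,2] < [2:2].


Σ has 11 primitive collections:

  P={1,2}:  v_{1} + v_{2} = 0  so sig = [2:]
  P={3,5}:  v_{3} + v_{5} = 0  so sig = [2:]
  P={7,8}:  v_{7} + v_{8} = 0  so sig = [2:]
  P={3,6}:  v_{3} + v_{6} = v_{8}  so sig = [2:1]
  P={5,8}:  v_{5} + v_{8} = v_{6}  so sig = [2:1]
  P={6,7}:  v_{6} + v_{7} = v_{5}  so sig = [2:1]
  P={1,4}:  v_{1} + v_{4} = v_{5} + v_{7}  so sig = [2:1,1]
  P={3,4}:  v_{3} + v_{4} = v_{2} + v_{7}  so sig = [2:1,1]
  P={4,8}:  v_{4} + v_{8} = v_{2} + v_{5}  so sig = [2:1,1]
  P={4,6}:  v_{4} + v_{6} = v_{2} + 2·v_{5}  so sig = [2:1,2]
  P={2,5,7}:  v_{2} + v_{5} + v_{7} = v_{4}  so sig = [3:1]

Sorted signature multiset PRS(X):
    [2:]
    [2:]
    [2:]
    [2:1]
    [2:1]
    [2:1]
    [2:1,1]
    [2:1,1]
    [2:1,1]
    [2:1,2]
    [3:1]


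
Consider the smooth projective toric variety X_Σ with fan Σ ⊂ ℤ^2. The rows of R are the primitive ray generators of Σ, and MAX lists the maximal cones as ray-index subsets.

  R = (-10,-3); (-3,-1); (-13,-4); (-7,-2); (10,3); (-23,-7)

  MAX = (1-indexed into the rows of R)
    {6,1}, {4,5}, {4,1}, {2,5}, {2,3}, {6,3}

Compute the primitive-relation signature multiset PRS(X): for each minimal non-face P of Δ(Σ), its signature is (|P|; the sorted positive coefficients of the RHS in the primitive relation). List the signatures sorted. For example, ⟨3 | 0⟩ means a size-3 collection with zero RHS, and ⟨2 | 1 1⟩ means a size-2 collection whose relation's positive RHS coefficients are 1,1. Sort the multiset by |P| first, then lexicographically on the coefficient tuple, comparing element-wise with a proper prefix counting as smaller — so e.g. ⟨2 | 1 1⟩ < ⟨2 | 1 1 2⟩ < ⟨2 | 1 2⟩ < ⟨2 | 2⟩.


Primitive collections (9):

  • {1,5}:  v_{1} + v_{5} = 0 — sig = ⟨2 | 0⟩
  • {1,2}:  v_{1} + v_{2} = v_{3} — sig = ⟨2 | 1⟩
  • {1,3}:  v_{1} + v_{3} = v_{6} — sig = ⟨2 | 1⟩
  • {2,4}:  v_{2} + v_{4} = v_{1} — sig = ⟨2 | 1⟩
  • {3,5}:  v_{3} + v_{5} = v_{2} — sig = ⟨2 | 1⟩
  • {5,6}:  v_{5} + v_{6} = v_{3} — sig = ⟨2 | 1⟩
  • {2,6}:  v_{2} + v_{6} = 2·v_{3} — sig = ⟨2 | 2⟩
  • {3,4}:  v_{3} + v_{4} = 2·v_{1} — sig = ⟨2 | 2⟩
  • {4,6}:  v_{4} + v_{6} = 3·v_{1} — sig = ⟨2 | 3⟩

Hence PRS(X_Σ) =
{ ⟨2 | 0⟩,  ⟨2 | 1⟩ ×5,  ⟨2 | 2⟩ ×2,  ⟨2 | 3⟩ }


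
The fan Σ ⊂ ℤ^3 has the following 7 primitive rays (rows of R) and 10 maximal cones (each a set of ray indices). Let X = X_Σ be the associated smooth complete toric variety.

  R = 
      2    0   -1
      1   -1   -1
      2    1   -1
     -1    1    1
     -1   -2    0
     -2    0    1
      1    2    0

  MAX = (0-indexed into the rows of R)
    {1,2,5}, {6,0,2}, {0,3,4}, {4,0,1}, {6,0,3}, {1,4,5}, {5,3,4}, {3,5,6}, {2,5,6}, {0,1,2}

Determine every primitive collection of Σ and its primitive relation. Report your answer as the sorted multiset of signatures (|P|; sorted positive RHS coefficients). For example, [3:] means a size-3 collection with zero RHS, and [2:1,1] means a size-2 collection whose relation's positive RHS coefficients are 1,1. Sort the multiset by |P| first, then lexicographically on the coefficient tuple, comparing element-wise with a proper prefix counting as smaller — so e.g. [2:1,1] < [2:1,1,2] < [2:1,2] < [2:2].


Minimal non-faces — 6 found among 7 rays, 10 max cones:

  P = {0,5}:  v_{0} + v_{5} = 0  ⟹  sig = [2:]
  P = {1,3}:  v_{1} + v_{3} = 0  ⟹  sig = [2:]
  P = {4,6}:  v_{4} + v_{6} = 0  ⟹  sig = [2:]
  P = {1,6}:  v_{1} + v_{6} = v_{2}  ⟹  sig = [2:1]
  P = {2,3}:  v_{2} + v_{3} = v_{6}  ⟹  sig = [2:1]
  P = {2,4}:  v_{2} + v_{4} = v_{1}  ⟹  sig = [2:1]

Signatures (|P|; sorted positive RHS coefficients), sorted:
    [2:]
    [2:]
    [2:]
    [2:1]
    [2:1]
    [2:1]


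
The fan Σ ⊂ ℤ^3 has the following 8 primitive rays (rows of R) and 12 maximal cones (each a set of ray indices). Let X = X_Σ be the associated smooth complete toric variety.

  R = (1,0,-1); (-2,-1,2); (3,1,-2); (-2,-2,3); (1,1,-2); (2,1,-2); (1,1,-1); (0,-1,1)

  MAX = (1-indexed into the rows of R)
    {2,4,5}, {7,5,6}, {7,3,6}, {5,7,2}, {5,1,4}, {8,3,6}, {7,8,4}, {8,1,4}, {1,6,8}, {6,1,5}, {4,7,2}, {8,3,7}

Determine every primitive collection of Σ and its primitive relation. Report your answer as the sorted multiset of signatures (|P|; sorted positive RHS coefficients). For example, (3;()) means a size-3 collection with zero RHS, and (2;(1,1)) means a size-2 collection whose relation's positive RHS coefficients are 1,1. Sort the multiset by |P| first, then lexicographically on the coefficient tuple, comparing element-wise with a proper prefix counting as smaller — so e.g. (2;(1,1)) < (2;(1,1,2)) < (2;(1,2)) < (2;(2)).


Primitive collections (12):

  P={2,6}:  v_{2} + v_{6} = 0  ⇒ sig = (2;())
  P={1,7}:  v_{1} + v_{7} = v_{6}  ⇒ sig = (2;(1))
  P={2,8}:  v_{2} + v_{8} = v_{4}  ⇒ sig = (2;(1))
  P={4,6}:  v_{4} + v_{6} = v_{8}  ⇒ sig = (2;(1))
  P={5,8}:  v_{5} + v_{8} = v_{1}  ⇒ sig = (2;(1))
  P={1,2}:  v_{1} + v_{2} = v_{4} + v_{5}  ⇒ sig = (2;(1,1))
  P={2,3}:  v_{2} + v_{3} = v_{7} + v_{8}  ⇒ sig = (2;(1,1))
  P={1,3}:  v_{1} + v_{3} = 2·v_{6} + v_{8}  ⇒ sig = (2;(1,2))
  P={3,4}:  v_{3} + v_{4} = v_{7} + 2·v_{8}  ⇒ sig = (2;(1,2))
  P={3,5}:  v_{3} + v_{5} = 2·v_{6}  ⇒ sig = (2;(2))
  P={4,5,7}:  v_{4} + v_{5} + v_{7} = 0  ⇒ sig = (3;())
  P={6,7,8}:  v_{6} + v_{7} + v_{8} = v_{3}  ⇒ sig = (3;(1))

Sorted signature multiset PRS(X):
{ (2;()),  (2;(1)) ×4,  (2;(1,1)) ×2,  (2;(1,2)) ×2,  (2;(2)),  (3;()),  (3;(1)) }


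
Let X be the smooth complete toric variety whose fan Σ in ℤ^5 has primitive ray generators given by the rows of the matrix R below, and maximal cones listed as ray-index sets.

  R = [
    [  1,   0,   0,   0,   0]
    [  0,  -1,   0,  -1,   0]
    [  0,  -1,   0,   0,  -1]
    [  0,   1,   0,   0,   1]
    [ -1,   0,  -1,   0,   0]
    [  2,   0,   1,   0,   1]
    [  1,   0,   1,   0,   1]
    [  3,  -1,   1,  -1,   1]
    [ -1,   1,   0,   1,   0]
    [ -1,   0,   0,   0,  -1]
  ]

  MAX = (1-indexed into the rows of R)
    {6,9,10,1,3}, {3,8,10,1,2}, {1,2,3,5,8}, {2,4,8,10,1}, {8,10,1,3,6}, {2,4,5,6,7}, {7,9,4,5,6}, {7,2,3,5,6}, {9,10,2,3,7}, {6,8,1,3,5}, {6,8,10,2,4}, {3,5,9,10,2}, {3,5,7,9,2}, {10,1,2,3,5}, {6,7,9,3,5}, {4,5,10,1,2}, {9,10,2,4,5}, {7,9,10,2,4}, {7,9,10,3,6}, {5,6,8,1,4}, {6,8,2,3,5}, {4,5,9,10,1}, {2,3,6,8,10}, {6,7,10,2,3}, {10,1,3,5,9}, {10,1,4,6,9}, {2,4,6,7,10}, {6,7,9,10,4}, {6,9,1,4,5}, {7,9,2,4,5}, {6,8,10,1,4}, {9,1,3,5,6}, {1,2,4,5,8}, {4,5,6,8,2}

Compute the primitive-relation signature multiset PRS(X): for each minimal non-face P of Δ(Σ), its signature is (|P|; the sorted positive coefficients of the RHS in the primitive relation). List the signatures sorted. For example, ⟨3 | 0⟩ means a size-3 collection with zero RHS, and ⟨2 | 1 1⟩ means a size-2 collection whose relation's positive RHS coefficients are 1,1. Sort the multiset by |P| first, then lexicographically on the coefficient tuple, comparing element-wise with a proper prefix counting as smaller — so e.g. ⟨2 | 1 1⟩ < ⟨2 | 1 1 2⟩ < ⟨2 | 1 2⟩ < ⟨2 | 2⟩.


Σ has 10 primitive collections:

  P = {3,4}:  v_{3} + v_{4} = 0  so sig = ⟨2 | 0⟩
  P = {1,7}:  v_{1} + v_{7} = v_{6}  so sig = ⟨2 | 1⟩
  P = {8,9}:  v_{8} + v_{9} = v_{6}  so sig = ⟨2 | 1⟩
  P = {7,8}:  v_{7} + v_{8} = v_{2} + 2·v_{6}  so sig = ⟨2 | 1 2⟩
  P = {1,2,9}:  v_{1} + v_{2} + v_{9} = 0  so sig = ⟨3 | 0⟩
  P = {5,6,10}:  v_{5} + v_{6} + v_{10} = 0  so sig = ⟨3 | 0⟩
  P = {1,2,6}:  v_{1} + v_{2} + v_{6} = v_{8}  so sig = ⟨3 | 1⟩
  P = {2,6,9}:  v_{2} + v_{6} + v_{9} = v_{7}  so sig = ⟨3 | 1⟩
  P = {5,7,10}:  v_{5} + v_{7} + v_{10} = v_{2} + v_{9}  so sig = ⟨3 | 1 1⟩
  P = {5,8,10}:  v_{5} + v_{8} + v_{10} = v_{1} + v_{2}  so sig = ⟨3 | 1 1⟩

Hence PRS(X_Σ) =
{ ⟨2 | 0⟩,  ⟨2 | 1⟩ ×2,  ⟨2 | 1 2⟩,  ⟨3 | 0⟩ ×2,  ⟨3 | 1⟩ ×2,  ⟨3 | 1 1⟩ ×2 }


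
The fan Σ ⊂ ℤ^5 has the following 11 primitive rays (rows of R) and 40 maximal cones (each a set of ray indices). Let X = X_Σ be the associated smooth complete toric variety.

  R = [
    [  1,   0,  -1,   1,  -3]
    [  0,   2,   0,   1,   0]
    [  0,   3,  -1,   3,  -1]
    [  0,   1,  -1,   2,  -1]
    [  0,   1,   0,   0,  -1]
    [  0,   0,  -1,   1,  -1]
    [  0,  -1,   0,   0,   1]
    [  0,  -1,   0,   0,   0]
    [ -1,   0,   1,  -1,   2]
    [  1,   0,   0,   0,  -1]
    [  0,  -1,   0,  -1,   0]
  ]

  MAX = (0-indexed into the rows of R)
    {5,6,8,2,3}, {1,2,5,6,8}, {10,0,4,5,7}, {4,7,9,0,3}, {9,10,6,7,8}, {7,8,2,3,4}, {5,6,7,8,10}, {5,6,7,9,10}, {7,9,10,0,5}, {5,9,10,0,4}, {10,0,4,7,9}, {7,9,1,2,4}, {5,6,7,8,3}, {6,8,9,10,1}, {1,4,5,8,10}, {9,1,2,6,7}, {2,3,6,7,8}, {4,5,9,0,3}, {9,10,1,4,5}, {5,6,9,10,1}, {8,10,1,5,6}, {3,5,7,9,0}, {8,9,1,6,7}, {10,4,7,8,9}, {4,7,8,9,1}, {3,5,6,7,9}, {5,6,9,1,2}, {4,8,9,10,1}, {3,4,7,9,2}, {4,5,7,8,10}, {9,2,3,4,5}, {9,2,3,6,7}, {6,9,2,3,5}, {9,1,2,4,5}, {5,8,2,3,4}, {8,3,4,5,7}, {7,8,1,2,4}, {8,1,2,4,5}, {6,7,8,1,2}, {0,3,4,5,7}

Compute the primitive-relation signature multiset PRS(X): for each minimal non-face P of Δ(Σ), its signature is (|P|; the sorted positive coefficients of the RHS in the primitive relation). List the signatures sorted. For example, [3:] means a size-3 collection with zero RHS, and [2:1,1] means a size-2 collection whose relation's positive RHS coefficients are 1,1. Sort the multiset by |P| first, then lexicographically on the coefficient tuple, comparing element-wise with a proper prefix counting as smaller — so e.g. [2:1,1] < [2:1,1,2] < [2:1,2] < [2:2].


Σ has 15 primitive collections:

  P = {4,6}:  v_{4} + v_{6} = 0  so sig = [2:]
  P = {1,3}:  v_{1} + v_{3} = v_{2}  so sig = [2:1]
  P = {3,10}:  v_{3} + v_{10} = v_{5}  so sig = [2:1]
  P = {0,8}:  v_{0} + v_{8} = v_{4} + v_{7}  so sig = [2:1,1]
  P = {2,10}:  v_{2} + v_{10} = v_{1} + v_{5}  so sig = [2:1,1]
  P = {0,1}:  v_{0} + v_{1} = v_{3} + v_{4} + v_{9}  so sig = [2:1,1,1]
  P = {0,6}:  v_{0} + v_{6} = v_{5} + v_{7} + v_{9}  so sig = [2:1,1,1]
  P = {0,2}:  v_{0} + v_{2} = 2·v_{3} + v_{4} + v_{9}  so sig = [2:1,1,2]
  P = {1,7,10}:  v_{1} + v_{7} + v_{10} = 0  so sig = [3:]
  P = {5,8,9}:  v_{5} + v_{8} + v_{9} = 0  so sig = [3:]
  P = {1,5,7}:  v_{1} + v_{5} + v_{7} = v_{3}  so sig = [3:1]
  P = {3,8,9}:  v_{3} + v_{8} + v_{9} = v_{1} + v_{7}  so sig = [3:1,1]
  P = {2,8,9}:  v_{2} + v_{8} + v_{9} = 2·v_{1} + v_{7}  so sig = [3:1,2]
  P = {2,5,7}:  v_{2} + v_{5} + v_{7} = 2·v_{3}  so sig = [3:2]
  P = {4,5,7,9}:  v_{4} + v_{5} + v_{7} + v_{9} = v_{0}  so sig = [4:1]

Signatures (|P|; sorted positive RHS coefficients), sorted:
    [2:]
    [2:1]
    [2:1]
    [2:1,1]
    [2:1,1]
    [2:1,1,1]
    [2:1,1,1]
    [2:1,1,2]
    [3:]
    [3:]
    [3:1]
    [3:1,1]
    [3:1,2]
    [3:2]
    [4:1]


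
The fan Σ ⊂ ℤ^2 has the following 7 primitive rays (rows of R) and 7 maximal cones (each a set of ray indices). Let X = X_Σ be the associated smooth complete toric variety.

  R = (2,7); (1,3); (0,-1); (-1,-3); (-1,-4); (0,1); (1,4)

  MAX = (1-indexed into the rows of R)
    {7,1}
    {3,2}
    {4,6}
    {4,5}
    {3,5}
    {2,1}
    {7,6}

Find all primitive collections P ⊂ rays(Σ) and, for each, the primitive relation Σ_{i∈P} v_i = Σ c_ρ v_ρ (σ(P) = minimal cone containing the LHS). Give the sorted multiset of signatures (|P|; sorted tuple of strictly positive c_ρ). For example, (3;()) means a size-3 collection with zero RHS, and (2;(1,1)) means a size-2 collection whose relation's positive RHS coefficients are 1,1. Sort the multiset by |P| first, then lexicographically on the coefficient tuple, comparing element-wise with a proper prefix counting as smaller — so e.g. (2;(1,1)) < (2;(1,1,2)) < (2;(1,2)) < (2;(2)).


14 collections generate NE(X_Σ); each relation:

  P={2,4}:  v_{2} + v_{4} = 0  →  sig = (2;())
  P={3,6}:  v_{3} + v_{6} = 0  →  sig = (2;())
  P={5,7}:  v_{5} + v_{7} = 0  →  sig = (2;())
  P={1,4}:  v_{1} + v_{4} = v_{7}  →  sig = (2;(1))
  P={1,5}:  v_{1} + v_{5} = v_{2}  →  sig = (2;(1))
  P={2,5}:  v_{2} + v_{5} = v_{3}  →  sig = (2;(1))
  P={2,6}:  v_{2} + v_{6} = v_{7}  →  sig = (2;(1))
  P={2,7}:  v_{2} + v_{7} = v_{1}  →  sig = (2;(1))
  P={3,4}:  v_{3} + v_{4} = v_{5}  →  sig = (2;(1))
  P={3,7}:  v_{3} + v_{7} = v_{2}  →  sig = (2;(1))
  P={4,7}:  v_{4} + v_{7} = v_{6}  →  sig = (2;(1))
  P={5,6}:  v_{5} + v_{6} = v_{4}  →  sig = (2;(1))
  P={1,3}:  v_{1} + v_{3} = 2·v_{2}  →  sig = (2;(2))
  P={1,6}:  v_{1} + v_{6} = 2·v_{7}  →  sig = (2;(2))

so the primitive-relation signature multiset is
[(2;()), (2;()), (2;()), (2;(1)), (2;(1)), (2;(1)), (2;(1)), (2;(1)), (2;(1)), (2;(1)), (2;(1)), (2;(1)), (2;(2)), (2;(2))]


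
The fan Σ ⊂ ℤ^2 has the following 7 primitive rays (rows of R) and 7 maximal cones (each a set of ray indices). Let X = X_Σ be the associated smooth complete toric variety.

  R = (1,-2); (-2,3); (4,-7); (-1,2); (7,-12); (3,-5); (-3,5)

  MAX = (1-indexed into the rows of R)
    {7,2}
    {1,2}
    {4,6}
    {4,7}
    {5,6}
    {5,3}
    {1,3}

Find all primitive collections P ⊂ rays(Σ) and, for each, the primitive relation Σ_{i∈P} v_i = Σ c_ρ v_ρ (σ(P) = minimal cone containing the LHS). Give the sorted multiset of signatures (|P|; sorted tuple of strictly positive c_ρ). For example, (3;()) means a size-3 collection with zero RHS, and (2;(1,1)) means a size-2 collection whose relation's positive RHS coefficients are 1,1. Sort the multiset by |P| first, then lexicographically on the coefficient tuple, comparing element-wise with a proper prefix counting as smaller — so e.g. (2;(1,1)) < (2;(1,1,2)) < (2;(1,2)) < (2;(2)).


Primitive collections (14):

  P = {1,4}:  v_{1} + v_{4} = 0 ; sig = (2;())
  P = {6,7}:  v_{6} + v_{7} = 0 ; sig = (2;())
  P = {1,6}:  v_{1} + v_{6} = v_{3} ; sig = (2;(1))
  P = {1,7}:  v_{1} + v_{7} = v_{2} ; sig = (2;(1))
  P = {2,4}:  v_{2} + v_{4} = v_{7} ; sig = (2;(1))
  P = {2,6}:  v_{2} + v_{6} = v_{1} ; sig = (2;(1))
  P = {3,4}:  v_{3} + v_{4} = v_{6} ; sig = (2;(1))
  P = {3,6}:  v_{3} + v_{6} = v_{5} ; sig = (2;(1))
  P = {3,7}:  v_{3} + v_{7} = v_{1} ; sig = (2;(1))
  P = {5,7}:  v_{5} + v_{7} = v_{3} ; sig = (2;(1))
  P = {2,5}:  v_{2} + v_{5} = v_{1} + v_{3} ; sig = (2;(1,1))
  P = {1,5}:  v_{1} + v_{5} = 2·v_{3} ; sig = (2;(2))
  P = {2,3}:  v_{2} + v_{3} = 2·v_{1} ; sig = (2;(2))
  P = {4,5}:  v_{4} + v_{5} = 2·v_{6} ; sig = (2;(2))

so the primitive-relation signature multiset is
{ (2;()) ×2,  (2;(1)) ×8,  (2;(1,1)),  (2;(2)) ×3 }


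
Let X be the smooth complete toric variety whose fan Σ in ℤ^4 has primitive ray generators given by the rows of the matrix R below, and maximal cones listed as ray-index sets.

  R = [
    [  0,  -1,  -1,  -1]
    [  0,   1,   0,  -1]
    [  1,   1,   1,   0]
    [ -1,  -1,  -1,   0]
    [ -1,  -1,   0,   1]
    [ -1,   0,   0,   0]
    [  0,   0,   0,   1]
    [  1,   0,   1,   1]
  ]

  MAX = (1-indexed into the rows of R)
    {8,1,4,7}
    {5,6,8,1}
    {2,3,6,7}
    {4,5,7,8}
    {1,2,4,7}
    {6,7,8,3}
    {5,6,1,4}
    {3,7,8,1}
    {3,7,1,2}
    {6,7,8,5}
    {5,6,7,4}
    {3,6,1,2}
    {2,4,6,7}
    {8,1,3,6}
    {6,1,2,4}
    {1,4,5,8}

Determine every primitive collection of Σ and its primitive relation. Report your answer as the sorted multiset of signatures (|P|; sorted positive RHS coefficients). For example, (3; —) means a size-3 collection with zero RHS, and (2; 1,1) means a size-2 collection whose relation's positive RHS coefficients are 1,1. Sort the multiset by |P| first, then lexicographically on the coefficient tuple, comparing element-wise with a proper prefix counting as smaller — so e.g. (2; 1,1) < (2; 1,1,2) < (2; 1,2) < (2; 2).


7 collections generate NE(X_Σ); each relation:

  • {3,4}:  v_{3} + v_{4} = 0  so sig = (2; —)
  • {2,5}:  v_{2} + v_{5} = v_{6}  so sig = (2; 1)
  • {2,8}:  v_{2} + v_{8} = v_{3}  so sig = (2; 1)
  • {3,5}:  v_{3} + v_{5} = v_{6} + v_{8}  so sig = (2; 1,1)
  • {1,6,7}:  v_{1} + v_{6} + v_{7} = v_{4}  so sig = (3; 1)
  • {4,6,8}:  v_{4} + v_{6} + v_{8} = v_{5}  so sig = (3; 1)
  • {1,5,7}:  v_{1} + v_{5} + v_{7} = 2·v_{4} + v_{8}  so sig = (3; 1,2)

so the primitive-relation signature multiset is
{ (2; —),  (2; 1) ×2,  (2; 1,1),  (3; 1) ×2,  (3; 1,2) }


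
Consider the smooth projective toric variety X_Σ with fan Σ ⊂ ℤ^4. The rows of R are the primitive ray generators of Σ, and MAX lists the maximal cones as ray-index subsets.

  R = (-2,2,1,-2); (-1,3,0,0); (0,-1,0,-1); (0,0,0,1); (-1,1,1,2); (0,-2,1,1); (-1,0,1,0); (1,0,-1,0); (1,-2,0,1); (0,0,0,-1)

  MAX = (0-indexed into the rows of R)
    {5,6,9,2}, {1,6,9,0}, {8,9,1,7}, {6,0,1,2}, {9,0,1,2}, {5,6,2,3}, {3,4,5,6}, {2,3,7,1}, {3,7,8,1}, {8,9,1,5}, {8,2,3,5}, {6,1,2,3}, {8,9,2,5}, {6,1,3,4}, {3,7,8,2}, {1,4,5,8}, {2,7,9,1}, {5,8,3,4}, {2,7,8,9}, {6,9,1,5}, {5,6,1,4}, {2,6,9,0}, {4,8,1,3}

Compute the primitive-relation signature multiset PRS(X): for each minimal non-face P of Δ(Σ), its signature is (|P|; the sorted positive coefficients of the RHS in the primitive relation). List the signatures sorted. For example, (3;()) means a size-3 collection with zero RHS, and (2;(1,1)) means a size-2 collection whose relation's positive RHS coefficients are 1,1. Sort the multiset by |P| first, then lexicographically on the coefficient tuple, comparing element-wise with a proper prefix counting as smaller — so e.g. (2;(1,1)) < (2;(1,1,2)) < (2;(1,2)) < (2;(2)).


Σ has 16 primitive collections:

  P = {3,9}:  v_{3} + v_{9} = 0  so sig = (2;())
  P = {6,7}:  v_{6} + v_{7} = 0  so sig = (2;())
  P = {5,7}:  v_{5} + v_{7} = v_{8}  so sig = (2;(1))
  P = {6,8}:  v_{6} + v_{8} = v_{5}  so sig = (2;(1))
  P = {0,8}:  v_{0} + v_{8} = v_{6} + v_{9}  so sig = (2;(1,1))
  P = {2,4}:  v_{2} + v_{4} = v_{3} + v_{6}  so sig = (2;(1,1))
  P = {4,9}:  v_{4} + v_{9} = v_{1} + v_{5}  so sig = (2;(1,1))
  P = {0,3}:  v_{0} + v_{3} = v_{1} + v_{2} + v_{6}  so sig = (2;(1,1,1))
  P = {0,7}:  v_{0} + v_{7} = v_{1} + v_{2} + v_{9}  so sig = (2;(1,1,1))
  P = {4,7}:  v_{4} + v_{7} = v_{1} + v_{3} + v_{8}  so sig = (2;(1,1,1))
  P = {0,4}:  v_{0} + v_{4} = v_{1} + 2·v_{6}  so sig = (2;(1,2))
  P = {0,5}:  v_{0} + v_{5} = 2·v_{6} + v_{9}  so sig = (2;(1,2))
  P = {1,2,8}:  v_{1} + v_{2} + v_{8} = 0  so sig = (3;())
  P = {1,2,5}:  v_{1} + v_{2} + v_{5} = v_{6}  so sig = (3;(1))
  P = {1,3,5}:  v_{1} + v_{3} + v_{5} = v_{4}  so sig = (3;(1))
  P = {1,2,6,9}:  v_{1} + v_{2} + v_{6} + v_{9} = v_{0}  so sig = (4;(1))

so the primitive-relation signature multiset is
[(2;()), (2;()), (2;(1)), (2;(1)), (2;(1,1)), (2;(1,1)), (2;(1,1)), (2;(1,1,1)), (2;(1,1,1)), (2;(1,1,1)), (2;(1,2)), (2;(1,2)), (3;()), (3;(1)), (3;(1)), (4;(1))]


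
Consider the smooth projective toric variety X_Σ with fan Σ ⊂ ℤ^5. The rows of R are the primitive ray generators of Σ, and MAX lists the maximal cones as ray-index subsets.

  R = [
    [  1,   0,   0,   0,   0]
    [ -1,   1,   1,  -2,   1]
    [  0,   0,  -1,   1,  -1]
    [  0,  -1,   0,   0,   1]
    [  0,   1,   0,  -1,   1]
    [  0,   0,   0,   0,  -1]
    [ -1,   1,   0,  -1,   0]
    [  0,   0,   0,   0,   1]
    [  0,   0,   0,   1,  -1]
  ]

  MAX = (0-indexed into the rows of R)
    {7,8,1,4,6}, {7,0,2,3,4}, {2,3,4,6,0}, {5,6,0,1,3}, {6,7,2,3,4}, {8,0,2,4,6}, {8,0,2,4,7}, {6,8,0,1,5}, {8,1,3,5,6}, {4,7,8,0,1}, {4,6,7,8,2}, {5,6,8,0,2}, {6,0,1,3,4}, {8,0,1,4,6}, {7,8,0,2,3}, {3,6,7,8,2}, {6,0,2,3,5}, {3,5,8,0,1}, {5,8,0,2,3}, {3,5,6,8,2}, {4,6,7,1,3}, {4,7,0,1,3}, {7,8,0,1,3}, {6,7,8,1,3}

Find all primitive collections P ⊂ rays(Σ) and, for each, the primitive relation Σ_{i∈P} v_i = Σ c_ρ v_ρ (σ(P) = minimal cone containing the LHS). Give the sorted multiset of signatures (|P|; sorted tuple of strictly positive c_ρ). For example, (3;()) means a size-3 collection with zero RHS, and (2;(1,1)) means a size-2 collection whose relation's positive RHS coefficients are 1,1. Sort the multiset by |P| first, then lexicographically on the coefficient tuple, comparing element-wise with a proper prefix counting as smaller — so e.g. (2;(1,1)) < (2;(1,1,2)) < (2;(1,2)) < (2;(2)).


Minimal non-faces — 6 found among 9 rays, 24 max cones:

  P = {5,7}:  v_{5} + v_{7} = 0  so sig = (2;())
  P = {1,2}:  v_{1} + v_{2} = v_{6}  so sig = (2;(1))
  P = {4,5}:  v_{4} + v_{5} = v_{0} + v_{6}  so sig = (2;(1,1))
  P = {0,6,7}:  v_{0} + v_{6} + v_{7} = v_{4}  so sig = (3;(1))
  P = {3,4,8}:  v_{3} + v_{4} + v_{8} = v_{7}  so sig = (3;(1))
  P = {0,3,6,8}:  v_{0} + v_{3} + v_{6} + v_{8} = 0  so sig = (4;())

Sorted signature multiset PRS(X):
[(2;()), (2;(1)), (2;(1,1)), (3;(1)), (3;(1)), (4;())]


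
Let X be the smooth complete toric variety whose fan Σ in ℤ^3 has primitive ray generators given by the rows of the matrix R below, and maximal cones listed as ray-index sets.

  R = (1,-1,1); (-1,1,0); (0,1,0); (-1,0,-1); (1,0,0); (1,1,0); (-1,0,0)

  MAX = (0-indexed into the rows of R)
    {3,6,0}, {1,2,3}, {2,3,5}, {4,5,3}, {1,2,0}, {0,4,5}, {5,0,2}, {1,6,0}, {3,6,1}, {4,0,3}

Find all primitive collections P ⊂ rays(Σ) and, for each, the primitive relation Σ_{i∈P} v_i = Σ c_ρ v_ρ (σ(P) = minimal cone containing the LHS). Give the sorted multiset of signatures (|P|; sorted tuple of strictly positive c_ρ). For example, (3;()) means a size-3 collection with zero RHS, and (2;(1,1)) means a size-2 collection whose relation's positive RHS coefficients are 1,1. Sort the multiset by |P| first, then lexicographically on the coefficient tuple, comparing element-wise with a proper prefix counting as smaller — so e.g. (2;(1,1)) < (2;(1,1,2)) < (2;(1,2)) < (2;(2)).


Σ has 9 primitive collections:

  P = {4,6}:  v_{4} + v_{6} = 0 — sig = (2;())
  P = {1,4}:  v_{1} + v_{4} = v_{2} — sig = (2;(1))
  P = {2,4}:  v_{2} + v_{4} = v_{5} — sig = (2;(1))
  P = {2,6}:  v_{2} + v_{6} = v_{1} — sig = (2;(1))
  P = {5,6}:  v_{5} + v_{6} = v_{2} — sig = (2;(1))
  P = {1,5}:  v_{1} + v_{5} = 2·v_{2} — sig = (2;(2))
  P = {0,2,3}:  v_{0} + v_{2} + v_{3} = 0 — sig = (3;())
  P = {0,1,3}:  v_{0} + v_{1} + v_{3} = v_{6} — sig = (3;(1))
  P = {0,3,5}:  v_{0} + v_{3} + v_{5} = v_{4} — sig = (3;(1))

so the primitive-relation signature multiset is
[(2;()), (2;(1)), (2;(1)), (2;(1)), (2;(1)), (2;(2)), (3;()), (3;(1)), (3;(1))]


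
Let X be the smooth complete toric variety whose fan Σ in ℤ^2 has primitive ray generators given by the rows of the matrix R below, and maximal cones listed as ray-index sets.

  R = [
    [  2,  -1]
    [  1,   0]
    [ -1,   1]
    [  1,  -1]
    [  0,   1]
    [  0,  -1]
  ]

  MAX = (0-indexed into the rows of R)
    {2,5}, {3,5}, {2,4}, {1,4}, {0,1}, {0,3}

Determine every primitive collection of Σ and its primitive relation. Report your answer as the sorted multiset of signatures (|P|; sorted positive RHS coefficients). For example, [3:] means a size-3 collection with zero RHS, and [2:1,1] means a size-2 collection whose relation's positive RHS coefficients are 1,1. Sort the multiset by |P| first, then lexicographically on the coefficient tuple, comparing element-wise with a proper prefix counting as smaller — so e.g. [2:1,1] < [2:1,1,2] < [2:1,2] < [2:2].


Primitive collections (9):

  P = {2,3}:  v_{2} + v_{3} = 0 — sig = [2:]
  P = {4,5}:  v_{4} + v_{5} = 0 — sig = [2:]
  P = {0,2}:  v_{0} + v_{2} = v_{1} — sig = [2:1]
  P = {1,2}:  v_{1} + v_{2} = v_{4} — sig = [2:1]
  P = {1,3}:  v_{1} + v_{3} = v_{0} — sig = [2:1]
  P = {1,5}:  v_{1} + v_{5} = v_{3} — sig = [2:1]
  P = {3,4}:  v_{3} + v_{4} = v_{1} — sig = [2:1]
  P = {0,4}:  v_{0} + v_{4} = 2·v_{1} — sig = [2:2]
  P = {0,5}:  v_{0} + v_{5} = 2·v_{3} — sig = [2:2]

Signatures (|P|; sorted positive RHS coefficients), sorted:
{ [2:] ×2,  [2:1] ×5,  [2:2] ×2 }


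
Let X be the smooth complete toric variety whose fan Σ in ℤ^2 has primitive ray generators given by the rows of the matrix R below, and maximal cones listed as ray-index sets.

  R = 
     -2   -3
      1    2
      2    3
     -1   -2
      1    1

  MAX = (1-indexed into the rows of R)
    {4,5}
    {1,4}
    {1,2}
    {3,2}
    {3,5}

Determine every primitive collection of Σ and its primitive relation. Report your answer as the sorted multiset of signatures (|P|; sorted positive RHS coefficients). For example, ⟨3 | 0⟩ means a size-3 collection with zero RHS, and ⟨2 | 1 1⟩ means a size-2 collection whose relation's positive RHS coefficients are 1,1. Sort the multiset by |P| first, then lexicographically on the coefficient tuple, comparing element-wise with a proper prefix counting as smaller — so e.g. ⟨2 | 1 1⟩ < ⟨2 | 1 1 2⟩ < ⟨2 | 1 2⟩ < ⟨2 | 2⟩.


|primitive collections| = 5. Relations:

  • {1,3}:  v_{1} + v_{3} = 0  so sig = ⟨2 | 0⟩
  • {2,4}:  v_{2} + v_{4} = 0  so sig = ⟨2 | 0⟩
  • {1,5}:  v_{1} + v_{5} = v_{4}  so sig = ⟨2 | 1⟩
  • {2,5}:  v_{2} + v_{5} = v_{3}  so sig = ⟨2 | 1⟩
  • {3,4}:  v_{3} + v_{4} = v_{5}  so sig = ⟨2 | 1⟩

Signatures (|P|; sorted positive RHS coefficients), sorted:
    ⟨2 | 0⟩
    ⟨2 | 0⟩
    ⟨2 | 1⟩
    ⟨2 | 1⟩
    ⟨2 | 1⟩


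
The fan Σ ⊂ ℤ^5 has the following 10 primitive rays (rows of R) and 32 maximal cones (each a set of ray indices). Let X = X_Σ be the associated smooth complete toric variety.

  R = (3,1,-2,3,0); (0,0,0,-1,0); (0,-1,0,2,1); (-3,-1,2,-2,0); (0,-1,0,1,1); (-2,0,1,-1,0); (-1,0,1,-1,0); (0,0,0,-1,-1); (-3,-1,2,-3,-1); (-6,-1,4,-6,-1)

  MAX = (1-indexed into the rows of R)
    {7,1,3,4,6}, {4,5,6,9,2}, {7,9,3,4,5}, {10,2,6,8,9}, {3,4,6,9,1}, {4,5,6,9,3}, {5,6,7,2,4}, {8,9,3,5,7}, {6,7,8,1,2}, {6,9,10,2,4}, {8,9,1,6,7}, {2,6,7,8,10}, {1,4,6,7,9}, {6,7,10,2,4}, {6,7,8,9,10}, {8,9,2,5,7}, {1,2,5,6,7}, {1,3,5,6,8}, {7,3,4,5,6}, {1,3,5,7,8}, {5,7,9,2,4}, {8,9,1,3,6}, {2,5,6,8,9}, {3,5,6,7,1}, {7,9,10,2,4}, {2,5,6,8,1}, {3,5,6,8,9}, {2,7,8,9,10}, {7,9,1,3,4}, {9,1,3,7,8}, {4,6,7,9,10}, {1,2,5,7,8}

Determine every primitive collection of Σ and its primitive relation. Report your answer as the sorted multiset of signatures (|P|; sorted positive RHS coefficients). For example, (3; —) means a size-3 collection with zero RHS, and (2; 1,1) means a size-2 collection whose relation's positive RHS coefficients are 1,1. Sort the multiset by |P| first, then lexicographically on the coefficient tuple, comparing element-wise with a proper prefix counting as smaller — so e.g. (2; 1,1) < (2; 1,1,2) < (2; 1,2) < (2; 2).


Primitive collections (14):

  • {2,3}:  v_{2} + v_{3} = v_{5}  →  sig = (2; 1)
  • {4,8}:  v_{4} + v_{8} = v_{9}  →  sig = (2; 1)
  • {1,10}:  v_{1} + v_{10} = v_{6} + v_{7} + v_{8}  →  sig = (2; 1,1,1)
  • {5,10}:  v_{5} + v_{10} = v_{2} + 2·v_{4}  →  sig = (2; 1,2)
  • {3,10}:  v_{3} + v_{10} = 2·v_{4}  →  sig = (2; 2)
  • {1,2,4}:  v_{1} + v_{2} + v_{4} = 0  →  sig = (3; —)
  • {1,2,9}:  v_{1} + v_{2} + v_{9} = v_{8}  →  sig = (3; 1)
  • {1,4,5}:  v_{1} + v_{4} + v_{5} = v_{3}  →  sig = (3; 1)
  • {1,5,9}:  v_{1} + v_{5} + v_{9} = v_{3} + v_{8}  →  sig = (3; 1,1)
  • {2,6,7,9}:  v_{2} + v_{6} + v_{7} + v_{9} = v_{10}  →  sig = (4; 1)
  • {5,6,7,8}:  v_{5} + v_{6} + v_{7} + v_{8} = v_{4}  →  sig = (4; 1)
  • {3,6,7,8}:  v_{3} + v_{6} + v_{7} + v_{8} = v_{1} + 2·v_{4}  →  sig = (4; 1,2)
  • {3,6,7,9}:  v_{3} + v_{6} + v_{7} + v_{9} = v_{1} + 3·v_{4}  →  sig = (4; 1,3)
  • {5,6,7,9}:  v_{5} + v_{6} + v_{7} + v_{9} = 2·v_{4}  →  sig = (4; 2)

Signatures (|P|; sorted positive RHS coefficients), sorted:
    (2; 1)
    (2; 1)
    (2; 1,1,1)
    (2; 1,2)
    (2; 2)
    (3; —)
    (3; 1)
    (3; 1)
    (3; 1,1)
    (4; 1)
    (4; 1)
    (4; 1,2)
    (4; 1,3)
    (4; 2)


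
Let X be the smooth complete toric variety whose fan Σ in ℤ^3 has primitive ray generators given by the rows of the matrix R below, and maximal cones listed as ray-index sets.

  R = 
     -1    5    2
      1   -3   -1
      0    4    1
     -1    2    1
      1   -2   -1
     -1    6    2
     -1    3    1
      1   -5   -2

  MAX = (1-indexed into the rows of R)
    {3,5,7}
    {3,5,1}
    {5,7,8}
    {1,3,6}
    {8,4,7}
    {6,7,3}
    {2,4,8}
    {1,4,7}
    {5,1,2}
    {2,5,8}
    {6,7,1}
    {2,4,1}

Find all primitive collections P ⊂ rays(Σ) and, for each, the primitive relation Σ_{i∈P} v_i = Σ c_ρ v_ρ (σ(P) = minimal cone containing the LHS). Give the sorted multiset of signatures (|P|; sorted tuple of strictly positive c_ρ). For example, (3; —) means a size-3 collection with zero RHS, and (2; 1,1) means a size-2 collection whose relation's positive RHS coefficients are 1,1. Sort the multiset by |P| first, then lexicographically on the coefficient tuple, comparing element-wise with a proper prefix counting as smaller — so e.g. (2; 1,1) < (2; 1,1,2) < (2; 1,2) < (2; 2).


Minimal non-faces — 12 found among 8 rays, 12 max cones:

  P = {1,8}:  v_{1} + v_{8} = 0  ⇒ sig = (2; —)
  P = {2,7}:  v_{2} + v_{7} = 0  ⇒ sig = (2; —)
  P = {4,5}:  v_{4} + v_{5} = 0  ⇒ sig = (2; —)
  P = {3,4}:  v_{3} + v_{4} = v_{6}  ⇒ sig = (2; 1)
  P = {5,6}:  v_{5} + v_{6} = v_{3}  ⇒ sig = (2; 1)
  P = {2,6}:  v_{2} + v_{6} = v_{1} + v_{5}  ⇒ sig = (2; 1,1)
  P = {4,6}:  v_{4} + v_{6} = v_{1} + v_{7}  ⇒ sig = (2; 1,1)
  P = {6,8}:  v_{6} + v_{8} = v_{5} + v_{7}  ⇒ sig = (2; 1,1)
  P = {2,3}:  v_{2} + v_{3} = v_{1} + 2·v_{5}  ⇒ sig = (2; 1,2)
  P = {3,8}:  v_{3} + v_{8} = 2·v_{5} + v_{7}  ⇒ sig = (2; 1,2)
  P = {1,5,7}:  v_{1} + v_{5} + v_{7} = v_{6}  ⇒ sig = (3; 1)
  P = {1,3,7}:  v_{1} + v_{3} + v_{7} = 2·v_{6}  ⇒ sig = (3; 2)

Sorted signature multiset PRS(X):
{ (2; —) ×3,  (2; 1) ×2,  (2; 1,1) ×3,  (2; 1,2) ×2,  (3; 1),  (3; 2) }


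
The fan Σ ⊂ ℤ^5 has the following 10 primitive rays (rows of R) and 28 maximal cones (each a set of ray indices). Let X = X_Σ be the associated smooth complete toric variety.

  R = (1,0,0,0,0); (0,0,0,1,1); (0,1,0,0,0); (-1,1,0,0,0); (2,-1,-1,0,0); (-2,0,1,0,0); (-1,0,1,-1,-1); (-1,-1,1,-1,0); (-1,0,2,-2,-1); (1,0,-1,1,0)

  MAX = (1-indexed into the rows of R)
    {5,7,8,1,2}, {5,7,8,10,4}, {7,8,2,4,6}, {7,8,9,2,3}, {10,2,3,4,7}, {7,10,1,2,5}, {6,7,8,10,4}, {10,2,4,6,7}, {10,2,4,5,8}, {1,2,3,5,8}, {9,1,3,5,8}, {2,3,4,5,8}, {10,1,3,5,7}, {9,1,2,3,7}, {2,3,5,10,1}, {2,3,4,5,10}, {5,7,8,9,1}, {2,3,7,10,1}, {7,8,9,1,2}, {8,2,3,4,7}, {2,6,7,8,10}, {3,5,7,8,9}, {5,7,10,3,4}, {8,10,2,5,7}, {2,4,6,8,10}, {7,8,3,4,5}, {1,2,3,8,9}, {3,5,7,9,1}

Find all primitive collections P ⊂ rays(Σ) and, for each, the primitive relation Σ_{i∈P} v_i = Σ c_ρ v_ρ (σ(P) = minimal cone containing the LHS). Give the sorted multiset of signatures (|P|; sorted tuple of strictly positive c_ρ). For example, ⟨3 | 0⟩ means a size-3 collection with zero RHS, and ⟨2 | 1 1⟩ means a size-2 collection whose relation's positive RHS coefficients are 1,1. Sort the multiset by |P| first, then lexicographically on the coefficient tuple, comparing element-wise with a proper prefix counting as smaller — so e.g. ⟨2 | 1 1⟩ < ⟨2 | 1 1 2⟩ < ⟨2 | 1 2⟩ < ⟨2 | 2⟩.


Minimal non-faces — 14 found among 10 rays, 28 max cones:

  • {1,4}:  v_{1} + v_{4} = v_{3}  so sig = ⟨2 | 1⟩
  • {1,6}:  v_{1} + v_{6} = v_{2} + v_{7}  so sig = ⟨2 | 1 1⟩
  • {5,6}:  v_{5} + v_{6} = v_{8} + v_{10}  so sig = ⟨2 | 1 1⟩
  • {9,10}:  v_{9} + v_{10} = v_{1} + v_{7}  so sig = ⟨2 | 1 1⟩
  • {3,6}:  v_{3} + v_{6} = v_{2} + v_{4} + v_{7}  so sig = ⟨2 | 1 1 1⟩
  • {6,9}:  v_{6} + v_{9} = v_{2} + v_{3} + 2·v_{7} + v_{8}  so sig = ⟨2 | 1 1 1 2⟩
  • {4,9}:  v_{4} + v_{9} = 2·v_{3} + v_{7} + v_{8}  so sig = ⟨2 | 1 1 2⟩
  • {3,8,10}:  v_{3} + v_{8} + v_{10} = 0  so sig = ⟨3 | 0⟩
  • {1,8,10}:  v_{1} + v_{8} + v_{10} = v_{2} + v_{5} + v_{7}  so sig = ⟨3 | 1 1 1⟩
  • {2,5,9}:  v_{2} + v_{5} + v_{9} = 2·v_{1} + v_{8}  so sig = ⟨3 | 1 2⟩
  • {2,4,5,7}:  v_{2} + v_{4} + v_{5} + v_{7} = 0  so sig = ⟨4 | 0⟩
  • {1,3,7,8}:  v_{1} + v_{3} + v_{7} + v_{8} = v_{9}  so sig = ⟨4 | 1⟩
  • {2,3,5,7}:  v_{2} + v_{3} + v_{5} + v_{7} = v_{1}  so sig = ⟨4 | 1⟩
  • {2,4,7,8,10}:  v_{2} + v_{4} + v_{7} + v_{8} + v_{10} = v_{6}  so sig = ⟨5 | 1⟩

Hence PRS(X_Σ) =
    |P|=2: 7 collections, coeffs (1), (1,1), (1,1), (1,1), (1,1,1), (1,1,1,2), (1,1,2)
    |P|=3: 3 collections, coeffs (), (1,1,1), (1,2)
    |P|=4: 3 collections, coeffs (), (1), (1)
    |P|=5: 1 collection, coeffs (1)


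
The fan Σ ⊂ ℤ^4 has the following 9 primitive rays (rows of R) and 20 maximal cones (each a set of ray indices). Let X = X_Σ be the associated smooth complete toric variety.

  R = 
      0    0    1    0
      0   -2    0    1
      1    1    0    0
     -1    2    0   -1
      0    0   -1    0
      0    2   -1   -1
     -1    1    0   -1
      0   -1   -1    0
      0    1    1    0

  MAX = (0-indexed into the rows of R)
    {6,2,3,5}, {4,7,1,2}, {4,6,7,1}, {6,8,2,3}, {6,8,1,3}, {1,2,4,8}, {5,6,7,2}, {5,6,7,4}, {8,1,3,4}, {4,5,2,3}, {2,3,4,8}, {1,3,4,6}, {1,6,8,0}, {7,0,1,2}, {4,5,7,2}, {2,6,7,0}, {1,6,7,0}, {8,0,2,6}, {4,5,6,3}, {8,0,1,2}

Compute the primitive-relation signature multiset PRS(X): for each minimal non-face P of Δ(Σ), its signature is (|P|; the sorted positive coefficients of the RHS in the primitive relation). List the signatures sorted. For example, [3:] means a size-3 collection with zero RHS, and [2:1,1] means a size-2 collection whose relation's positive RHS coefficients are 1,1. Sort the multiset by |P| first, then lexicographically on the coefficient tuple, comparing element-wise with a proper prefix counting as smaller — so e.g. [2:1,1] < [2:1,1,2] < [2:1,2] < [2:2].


Primitive collections (11):

  P={0,4}:  v_{0} + v_{4} = 0 — sig = [2:]
  P={7,8}:  v_{7} + v_{8} = 0 — sig = [2:]
  P={1,5}:  v_{1} + v_{5} = v_{4} — sig = [2:1]
  P={0,3}:  v_{0} + v_{3} = v_{6} + v_{8} — sig = [2:1,1]
  P={0,5}:  v_{0} + v_{5} = v_{2} + v_{6} — sig = [2:1,1]
  P={3,7}:  v_{3} + v_{7} = v_{4} + v_{6} — sig = [2:1,1]
  P={5,8}:  v_{5} + v_{8} = v_{2} + v_{3} — sig = [2:1,1]
  P={1,2,6}:  v_{1} + v_{2} + v_{6} = 0 — sig = [3:]
  P={2,4,6}:  v_{2} + v_{4} + v_{6} = v_{5} — sig = [3:1]
  P={4,6,8}:  v_{4} + v_{6} + v_{8} = v_{3} — sig = [3:1]
  P={1,2,3}:  v_{1} + v_{2} + v_{3} = v_{4} + v_{8} — sig = [3:1,1]

Hence PRS(X_Σ) =
    [2:]
    [2:]
    [2:1]
    [2:1,1]
    [2:1,1]
    [2:1,1]
    [2:1,1]
    [3:]
    [3:1]
    [3:1]
    [3:1,1]


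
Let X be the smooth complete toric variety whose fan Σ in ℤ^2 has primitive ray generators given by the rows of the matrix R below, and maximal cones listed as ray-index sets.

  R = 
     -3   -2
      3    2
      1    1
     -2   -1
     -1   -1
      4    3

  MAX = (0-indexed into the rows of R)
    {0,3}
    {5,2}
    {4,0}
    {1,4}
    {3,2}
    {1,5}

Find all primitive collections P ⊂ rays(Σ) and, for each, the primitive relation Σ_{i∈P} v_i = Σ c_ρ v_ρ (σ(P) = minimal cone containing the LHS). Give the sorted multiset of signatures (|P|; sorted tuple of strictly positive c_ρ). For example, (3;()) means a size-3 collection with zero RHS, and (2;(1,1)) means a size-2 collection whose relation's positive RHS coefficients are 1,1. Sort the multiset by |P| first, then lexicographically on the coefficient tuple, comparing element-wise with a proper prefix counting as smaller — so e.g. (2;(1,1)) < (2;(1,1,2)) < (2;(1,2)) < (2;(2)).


Minimal non-faces — 9 found among 6 rays, 6 max cones:

  • {0,1}:  v_{0} + v_{1} = 0 ; sig = (2;())
  • {2,4}:  v_{2} + v_{4} = 0 ; sig = (2;())
  • {0,2}:  v_{0} + v_{2} = v_{3} ; sig = (2;(1))
  • {0,5}:  v_{0} + v_{5} = v_{2} ; sig = (2;(1))
  • {1,2}:  v_{1} + v_{2} = v_{5} ; sig = (2;(1))
  • {1,3}:  v_{1} + v_{3} = v_{2} ; sig = (2;(1))
  • {3,4}:  v_{3} + v_{4} = v_{0} ; sig = (2;(1))
  • {4,5}:  v_{4} + v_{5} = v_{1} ; sig = (2;(1))
  • {3,5}:  v_{3} + v_{5} = 2·v_{2} ; sig = (2;(2))

so the primitive-relation signature multiset is
    |P|=2: 9 collections, coeffs (), (), (1), (1), (1), (1), (1), (1), (2)


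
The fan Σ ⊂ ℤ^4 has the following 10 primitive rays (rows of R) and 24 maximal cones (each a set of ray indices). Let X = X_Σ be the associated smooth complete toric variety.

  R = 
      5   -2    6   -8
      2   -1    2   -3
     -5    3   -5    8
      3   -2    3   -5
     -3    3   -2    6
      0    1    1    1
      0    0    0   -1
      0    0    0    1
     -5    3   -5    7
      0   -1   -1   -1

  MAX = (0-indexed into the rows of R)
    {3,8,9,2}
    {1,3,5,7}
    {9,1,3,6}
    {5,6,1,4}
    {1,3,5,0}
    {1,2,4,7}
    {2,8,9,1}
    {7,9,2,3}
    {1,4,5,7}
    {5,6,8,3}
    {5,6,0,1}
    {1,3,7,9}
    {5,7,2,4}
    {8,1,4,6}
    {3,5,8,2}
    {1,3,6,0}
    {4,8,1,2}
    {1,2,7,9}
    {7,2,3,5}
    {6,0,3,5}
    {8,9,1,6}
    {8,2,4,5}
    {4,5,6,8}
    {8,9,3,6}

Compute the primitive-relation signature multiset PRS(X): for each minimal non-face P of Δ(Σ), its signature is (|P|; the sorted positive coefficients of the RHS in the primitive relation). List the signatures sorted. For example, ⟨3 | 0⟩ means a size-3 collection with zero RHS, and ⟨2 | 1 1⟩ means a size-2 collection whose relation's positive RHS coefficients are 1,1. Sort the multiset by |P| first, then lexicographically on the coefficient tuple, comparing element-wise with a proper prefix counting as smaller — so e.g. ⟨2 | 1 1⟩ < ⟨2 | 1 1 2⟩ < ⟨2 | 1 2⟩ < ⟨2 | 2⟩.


The 16 primitive collections of Σ (r=10, n=4):

  {5,9}:  v_{5} + v_{9} = 0 ; sig = ⟨2 | 0⟩
  {6,7}:  v_{6} + v_{7} = 0 ; sig = ⟨2 | 0⟩
  {2,6}:  v_{2} + v_{6} = v_{8} ; sig = ⟨2 | 1⟩
  {3,4}:  v_{3} + v_{4} = v_{5} ; sig = ⟨2 | 1⟩
  {7,8}:  v_{7} + v_{8} = v_{2} ; sig = ⟨2 | 1⟩
  {0,2}:  v_{0} + v_{2} = v_{5} + v_{6} ; sig = ⟨2 | 1 1⟩
  {4,9}:  v_{4} + v_{9} = v_{1} + v_{2} ; sig = ⟨2 | 1 1⟩
  {0,7}:  v_{0} + v_{7} = v_{1} + v_{3} + v_{5} ; sig = ⟨2 | 1 1 1⟩
  {0,9}:  v_{0} + v_{9} = v_{1} + v_{3} + v_{6} ; sig = ⟨2 | 1 1 1⟩
  {0,4}:  v_{0} + v_{4} = v_{1} + 2·v_{5} + v_{6} ; sig = ⟨2 | 1 1 2⟩
  {0,8}:  v_{0} + v_{8} = v_{5} + 2·v_{6} ; sig = ⟨2 | 1 2⟩
  {1,2,3}:  v_{1} + v_{2} + v_{3} = 0 ; sig = ⟨3 | 0⟩
  {1,2,5}:  v_{1} + v_{2} + v_{5} = v_{4} ; sig = ⟨3 | 1⟩
  {1,3,8}:  v_{1} + v_{3} + v_{8} = v_{6} ; sig = ⟨3 | 1⟩
  {1,5,8}:  v_{1} + v_{5} + v_{8} = v_{4} + v_{6} ; sig = ⟨3 | 1 1⟩
  {1,3,5,6}:  v_{1} + v_{3} + v_{5} + v_{6} = v_{0} ; sig = ⟨4 | 1⟩

Signatures (|P|; sorted positive RHS coefficients), sorted:
    |P|=2: 11 collections, coeffs (), (), (1), (1), (1), (1,1), (1,1), (1,1,1), (1,1,1), (1,1,2), (1,2)
    |P|=3: 4 collections, coeffs (), (1), (1), (1,1)
    |P|=4: 1 collection, coeffs (1)
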